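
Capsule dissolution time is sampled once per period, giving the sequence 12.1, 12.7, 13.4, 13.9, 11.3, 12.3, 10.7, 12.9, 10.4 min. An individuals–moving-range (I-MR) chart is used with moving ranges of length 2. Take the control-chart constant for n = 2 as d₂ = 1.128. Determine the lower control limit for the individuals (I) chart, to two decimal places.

X̄ = (12.1 + 12.7 + 13.4 + 13.9 + 11.3 + 12.3 + 10.7 + 12.9 + 10.4) / 9 = 12.1889
Moving ranges: 0.6, 0.7, 0.5, 2.6, 1.0, 1.6, 2.2, 2.5; M̄R̄ = 11.7000 / 8 = 1.4625
LCL = X̄ − 3·M̄R̄/d₂ = 12.1889 − 3 × 1.4625 / 1.128 = 8.2993

8.30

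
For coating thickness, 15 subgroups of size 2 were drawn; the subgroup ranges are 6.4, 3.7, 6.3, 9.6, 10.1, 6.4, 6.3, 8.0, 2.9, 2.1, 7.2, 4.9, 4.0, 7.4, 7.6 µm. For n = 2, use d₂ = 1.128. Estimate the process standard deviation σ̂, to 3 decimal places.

R̄ = (6.4 + 3.7 + 6.3 + 9.6 + 10.1 + 6.4 + 6.3 + 8.0 + 2.9 + 2.1 + 7.2 + 4.9 + 4.0 + 7.4 + 7.6) / 15 = 6.1933
σ̂ = R̄ / d₂ = 6.1933 / 1.128 = 5.4905

5.491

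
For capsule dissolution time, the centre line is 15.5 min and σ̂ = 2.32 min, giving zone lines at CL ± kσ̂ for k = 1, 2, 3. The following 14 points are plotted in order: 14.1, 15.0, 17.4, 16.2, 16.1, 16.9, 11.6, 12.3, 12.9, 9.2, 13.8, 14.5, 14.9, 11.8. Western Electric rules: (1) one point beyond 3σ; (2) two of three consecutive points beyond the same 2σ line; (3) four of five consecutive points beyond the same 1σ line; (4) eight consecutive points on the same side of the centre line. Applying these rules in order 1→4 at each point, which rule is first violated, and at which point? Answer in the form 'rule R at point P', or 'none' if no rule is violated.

Zone of each point (C = within 1σ̂, B = 1σ̂–2σ̂, A = 2σ̂–3σ̂, * = beyond 3σ̂; sign = side of CL): 1:-C, 2:-C, 3:+C, 4:+C, 5:+C, 6:+C, 7:-B, 8:-B, 9:-B, 10:-A, 11:-C, 12:-C, 13:-C, 14:-B
Rule 3 (four of five consecutive points beyond the same 1σ limit) is satisfied at point 10.

rule 3 at point 10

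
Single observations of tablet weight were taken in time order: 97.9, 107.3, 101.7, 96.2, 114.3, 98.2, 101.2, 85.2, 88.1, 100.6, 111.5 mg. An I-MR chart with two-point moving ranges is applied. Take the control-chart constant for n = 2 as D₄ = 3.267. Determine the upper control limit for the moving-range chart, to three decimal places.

32.670

Moving ranges: 9.4, 5.6, 5.5, 18.1, 16.1, 3.0, 16.0, 2.9, 12.5, 10.9; M̄R̄ = 100.0000 / 10 = 10.0000
UCL_MR = D₄·M̄R̄ = 3.267 × 10.0000 = 32.6700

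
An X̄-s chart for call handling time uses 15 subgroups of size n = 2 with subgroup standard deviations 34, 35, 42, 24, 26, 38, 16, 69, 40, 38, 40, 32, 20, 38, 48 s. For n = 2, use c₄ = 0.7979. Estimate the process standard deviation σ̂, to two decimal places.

45.12

s̄ = (34 + 35 + 42 + 24 + 26 + 38 + 16 + 69 + 40 + 38 + 40 + 32 + 20 + 38 + 48) / 15 = 36.0000
σ̂ = s̄ / c₄ = 36.0000 / 0.7979 = 45.1184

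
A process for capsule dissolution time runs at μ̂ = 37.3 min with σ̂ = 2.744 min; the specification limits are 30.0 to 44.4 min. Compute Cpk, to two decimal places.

0.86

Cpu = (USL − μ̂) / (3σ̂) = (44.4 − 37.3) / (3 × 2.744) = 0.8625; Cpl = (μ̂ − LSL) / (3σ̂) = (37.3 − 30.0) / (3 × 2.744) = 0.8868; Cpk = min(Cpu, Cpl) = 0.8625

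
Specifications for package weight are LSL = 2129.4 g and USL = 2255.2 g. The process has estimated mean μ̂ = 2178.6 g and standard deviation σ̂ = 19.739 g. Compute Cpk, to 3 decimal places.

Cpu = (USL − μ̂) / (3σ̂) = (2255.2 − 2178.6) / (3 × 19.739) = 1.2935; Cpl = (μ̂ − LSL) / (3σ̂) = (2178.6 − 2129.4) / (3 × 19.739) = 0.8308; Cpk = min(Cpu, Cpl) = 0.8308

0.831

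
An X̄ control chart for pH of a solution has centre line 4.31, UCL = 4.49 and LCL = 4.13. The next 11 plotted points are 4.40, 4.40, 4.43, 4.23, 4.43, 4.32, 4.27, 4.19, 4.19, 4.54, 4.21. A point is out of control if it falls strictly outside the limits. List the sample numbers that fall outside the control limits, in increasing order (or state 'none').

10

Compare each point to [4.13, 4.49]: sample 10 = 4.54 > UCL.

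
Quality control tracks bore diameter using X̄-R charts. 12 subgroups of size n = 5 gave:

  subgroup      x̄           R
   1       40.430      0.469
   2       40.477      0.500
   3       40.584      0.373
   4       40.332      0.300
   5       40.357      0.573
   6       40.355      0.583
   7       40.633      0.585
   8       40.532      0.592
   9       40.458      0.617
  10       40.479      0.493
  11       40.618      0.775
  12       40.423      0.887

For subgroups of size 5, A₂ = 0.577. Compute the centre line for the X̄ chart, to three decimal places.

X̄̄ = (40.430 + 40.477 + 40.584 + 40.332 + 40.357 + 40.355 + 40.633 + 40.532 + 40.458 + 40.479 + 40.618 + 40.423) / 12 = 485.6780 / 12 = 40.4732
CL = X̄̄ = 40.4732

40.473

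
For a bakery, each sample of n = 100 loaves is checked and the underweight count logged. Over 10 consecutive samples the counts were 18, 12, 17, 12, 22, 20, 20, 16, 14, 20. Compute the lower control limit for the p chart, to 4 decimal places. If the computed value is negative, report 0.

p̄ = Σdᵢ / (k·n) = 171 / (10 × 100) = 0.17100
LCL = p̄ − 3·√(p̄(1−p̄)/n) = 0.17100 − 3 × 0.03765 = 0.05805

0.0580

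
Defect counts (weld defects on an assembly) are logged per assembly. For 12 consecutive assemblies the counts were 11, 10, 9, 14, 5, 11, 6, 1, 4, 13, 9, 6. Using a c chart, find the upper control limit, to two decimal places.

c̄ = (11 + 10 + 9 + 14 + 5 + 11 + 6 + 1 + 4 + 13 + 9 + 6) / 12 = 99 / 12 = 8.2500
UCL = c̄ + 3√c̄ = 8.2500 + 3 × √8.2500 = 8.2500 + 3 × 2.8723 = 16.8668

16.87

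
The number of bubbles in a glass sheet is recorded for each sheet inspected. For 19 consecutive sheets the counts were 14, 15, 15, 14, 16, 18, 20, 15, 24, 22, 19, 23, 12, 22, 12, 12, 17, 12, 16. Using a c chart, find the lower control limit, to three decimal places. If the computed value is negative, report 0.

c̄ = (14 + 15 + 15 + 14 + 16 + 18 + 20 + 15 + 24 + 22 + 19 + 23 + 12 + 22 + 12 + 12 + 17 + 12 + 16) / 19 = 318 / 19 = 16.7368
LCL = c̄ − 3√c̄ = 16.7368 − 3 × 4.0911 = 4.4636

4.464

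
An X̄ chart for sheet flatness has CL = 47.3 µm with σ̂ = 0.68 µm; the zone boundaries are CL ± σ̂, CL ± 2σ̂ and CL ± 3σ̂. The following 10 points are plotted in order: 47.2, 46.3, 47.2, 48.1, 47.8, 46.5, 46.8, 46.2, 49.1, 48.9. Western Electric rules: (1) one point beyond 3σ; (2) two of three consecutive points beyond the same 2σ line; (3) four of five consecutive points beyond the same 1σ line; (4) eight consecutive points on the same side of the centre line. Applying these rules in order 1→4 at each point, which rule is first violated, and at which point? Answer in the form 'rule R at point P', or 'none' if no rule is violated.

Zone of each point (C = within 1σ̂, B = 1σ̂–2σ̂, A = 2σ̂–3σ̂, * = beyond 3σ̂; sign = side of CL): 1:-C, 2:-B, 3:-C, 4:+B, 5:+C, 6:-B, 7:-C, 8:-B, 9:+A, 10:+A
Rule 2 (two of three consecutive points beyond the same 2σ limit) is satisfied at point 10.

rule 2 at point 10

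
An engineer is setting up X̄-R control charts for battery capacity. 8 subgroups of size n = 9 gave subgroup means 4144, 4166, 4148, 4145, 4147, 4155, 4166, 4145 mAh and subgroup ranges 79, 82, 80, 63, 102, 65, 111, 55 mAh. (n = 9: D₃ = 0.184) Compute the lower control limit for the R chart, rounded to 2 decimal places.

R̄ = (79 + 82 + 80 + 63 + 102 + 65 + 111 + 55) / 8 = 637.0000 / 8 = 79.6250
LCL_R = D₃·R̄ = 0.184 × 79.6250 = 14.6510

14.65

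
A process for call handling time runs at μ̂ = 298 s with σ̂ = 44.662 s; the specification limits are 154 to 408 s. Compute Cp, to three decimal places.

0.948

Cp = (USL − LSL) / (6σ̂) = (408 − 154) / (6 × 44.662) = 254.0000 / 267.9720 = 0.9479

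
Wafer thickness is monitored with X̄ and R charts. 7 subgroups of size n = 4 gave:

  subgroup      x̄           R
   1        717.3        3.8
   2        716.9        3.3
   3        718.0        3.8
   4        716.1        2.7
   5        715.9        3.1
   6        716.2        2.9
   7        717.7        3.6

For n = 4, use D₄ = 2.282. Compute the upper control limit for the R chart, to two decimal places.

7.56

R̄ = (3.8 + 3.3 + 3.8 + 2.7 + 3.1 + 2.9 + 3.6) / 7 = 23.2000 / 7 = 3.3143
UCL_R = D₄·R̄ = 2.282 × 3.3143 = 7.5632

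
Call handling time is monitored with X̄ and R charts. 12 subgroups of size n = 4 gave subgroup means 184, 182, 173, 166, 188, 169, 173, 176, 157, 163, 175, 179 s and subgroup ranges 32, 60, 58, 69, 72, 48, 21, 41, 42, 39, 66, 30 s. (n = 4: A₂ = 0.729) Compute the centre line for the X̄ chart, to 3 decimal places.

173.750

X̄̄ = (184 + 182 + 173 + 166 + 188 + 169 + 173 + 176 + 157 + 163 + 175 + 179) / 12 = 2085.0000 / 12 = 173.7500
CL = X̄̄ = 173.7500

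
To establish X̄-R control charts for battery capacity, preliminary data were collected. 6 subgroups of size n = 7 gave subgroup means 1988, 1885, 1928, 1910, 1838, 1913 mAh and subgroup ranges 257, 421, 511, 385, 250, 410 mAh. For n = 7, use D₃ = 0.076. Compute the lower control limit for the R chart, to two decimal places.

28.30

R̄ = (257 + 421 + 511 + 385 + 250 + 410) / 6 = 2234.0000 / 6 = 372.3333
LCL_R = D₃·R̄ = 0.076 × 372.3333 = 28.2973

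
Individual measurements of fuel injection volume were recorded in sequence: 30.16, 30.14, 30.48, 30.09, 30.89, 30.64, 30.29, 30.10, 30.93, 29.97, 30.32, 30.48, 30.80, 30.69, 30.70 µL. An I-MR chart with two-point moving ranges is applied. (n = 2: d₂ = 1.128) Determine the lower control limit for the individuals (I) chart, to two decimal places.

29.48

X̄ = (30.16 + 30.14 + 30.48 + 30.09 + 30.89 + 30.64 + 30.29 + 30.10 + 30.93 + 29.97 + 30.32 + 30.48 + 30.80 + 30.69 + 30.70) / 15 = 30.4453
Moving ranges: 0.02, 0.34, 0.39, 0.80, 0.25, 0.35, 0.19, 0.83, 0.96, 0.35, 0.16, 0.32, 0.11, 0.01; M̄R̄ = 5.0800 / 14 = 0.3629
LCL = X̄ − 3·M̄R̄/d₂ = 30.4453 − 3 × 0.3629 / 1.128 = 29.4803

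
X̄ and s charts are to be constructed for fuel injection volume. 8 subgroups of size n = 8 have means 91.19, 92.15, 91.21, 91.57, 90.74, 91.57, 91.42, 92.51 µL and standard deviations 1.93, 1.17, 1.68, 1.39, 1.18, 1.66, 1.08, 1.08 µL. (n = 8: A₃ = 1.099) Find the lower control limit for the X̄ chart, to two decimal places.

90.01

X̄̄ = (91.19 + 92.15 + 91.21 + 91.57 + 90.74 + 91.57 + 91.42 + 92.51) / 8 = 91.5450
s̄ = (1.93 + 1.17 + 1.68 + 1.39 + 1.18 + 1.66 + 1.08 + 1.08) / 8 = 1.3962
LCL = X̄̄ − A₃·s̄ = 91.5450 − 1.099 × 1.3962 = 90.0105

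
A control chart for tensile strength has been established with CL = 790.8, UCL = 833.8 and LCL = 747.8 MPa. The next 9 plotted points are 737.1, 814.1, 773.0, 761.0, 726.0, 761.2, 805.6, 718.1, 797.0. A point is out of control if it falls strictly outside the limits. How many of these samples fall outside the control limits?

3

Compare each point to [747.8, 833.8]: sample 1 = 737.1 < LCL; sample 5 = 726.0 < LCL; sample 8 = 718.1 < LCL.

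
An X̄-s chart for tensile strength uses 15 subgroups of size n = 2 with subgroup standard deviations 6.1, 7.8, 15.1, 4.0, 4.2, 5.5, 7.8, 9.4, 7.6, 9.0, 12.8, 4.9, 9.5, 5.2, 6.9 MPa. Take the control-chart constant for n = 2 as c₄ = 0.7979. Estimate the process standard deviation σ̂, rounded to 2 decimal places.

s̄ = (6.1 + 7.8 + 15.1 + 4.0 + 4.2 + 5.5 + 7.8 + 9.4 + 7.6 + 9.0 + 12.8 + 4.9 + 9.5 + 5.2 + 6.9) / 15 = 7.7200
σ̂ = s̄ / c₄ = 7.7200 / 0.7979 = 9.6754

9.68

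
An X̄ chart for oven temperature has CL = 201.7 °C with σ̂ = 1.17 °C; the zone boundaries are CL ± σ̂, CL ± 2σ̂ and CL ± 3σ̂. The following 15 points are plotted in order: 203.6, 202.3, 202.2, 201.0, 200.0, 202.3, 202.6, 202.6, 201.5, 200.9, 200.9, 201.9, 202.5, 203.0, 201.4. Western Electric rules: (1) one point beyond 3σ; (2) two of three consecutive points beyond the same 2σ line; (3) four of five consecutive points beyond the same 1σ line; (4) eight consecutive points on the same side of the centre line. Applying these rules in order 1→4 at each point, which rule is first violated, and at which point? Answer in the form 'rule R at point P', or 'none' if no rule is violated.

Zone of each point (C = within 1σ̂, B = 1σ̂–2σ̂, A = 2σ̂–3σ̂, * = beyond 3σ̂; sign = side of CL): 1:+B, 2:+C, 3:+C, 4:-C, 5:-B, 6:+C, 7:+C, 8:+C, 9:-C, 10:-C, 11:-C, 12:+C, 13:+C, 14:+B, 15:-C
No rule fires across all 15 points.

none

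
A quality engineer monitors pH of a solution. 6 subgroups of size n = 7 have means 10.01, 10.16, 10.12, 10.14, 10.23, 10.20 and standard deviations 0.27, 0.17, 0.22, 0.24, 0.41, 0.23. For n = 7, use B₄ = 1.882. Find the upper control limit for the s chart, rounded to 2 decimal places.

0.48

s̄ = (0.27 + 0.17 + 0.22 + 0.24 + 0.41 + 0.23) / 6 = 0.2567
UCL_s = B₄·s̄ = 1.882 × 0.2567 = 0.4830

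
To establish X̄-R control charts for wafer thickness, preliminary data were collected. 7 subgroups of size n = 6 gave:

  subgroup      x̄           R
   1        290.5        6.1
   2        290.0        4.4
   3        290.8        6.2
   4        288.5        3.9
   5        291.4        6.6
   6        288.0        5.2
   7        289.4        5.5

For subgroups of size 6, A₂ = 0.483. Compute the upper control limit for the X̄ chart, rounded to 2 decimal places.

X̄̄ = (290.5 + 290.0 + 290.8 + 288.5 + 291.4 + 288.0 + 289.4) / 7 = 2028.6000 / 7 = 289.8000
R̄ = (6.1 + 4.4 + 6.2 + 3.9 + 6.6 + 5.2 + 5.5) / 7 = 37.9000 / 7 = 5.4143
UCL = X̄̄ + A₂·R̄ = 289.8000 + 0.483 × 5.4143 = 292.4151

292.42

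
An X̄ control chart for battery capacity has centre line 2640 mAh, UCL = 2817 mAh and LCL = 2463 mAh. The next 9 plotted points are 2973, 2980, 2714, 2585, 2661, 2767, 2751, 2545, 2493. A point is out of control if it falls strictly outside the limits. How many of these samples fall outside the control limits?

2

Compare each point to [2463, 2817]: sample 1 = 2973 > UCL; sample 2 = 2980 > UCL.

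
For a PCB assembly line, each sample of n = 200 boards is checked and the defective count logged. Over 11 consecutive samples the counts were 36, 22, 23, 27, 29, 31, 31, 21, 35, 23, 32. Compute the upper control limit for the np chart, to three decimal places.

p̄ = Σdᵢ / (k·n) = 310 / (11 × 200) = 0.14091
UCL = np̄ + 3·√(np̄(1−p̄)) = 28.1818 + 3 × √(28.1818×0.85909) = 28.1818 + 3 × 4.9204 = 42.9431

42.943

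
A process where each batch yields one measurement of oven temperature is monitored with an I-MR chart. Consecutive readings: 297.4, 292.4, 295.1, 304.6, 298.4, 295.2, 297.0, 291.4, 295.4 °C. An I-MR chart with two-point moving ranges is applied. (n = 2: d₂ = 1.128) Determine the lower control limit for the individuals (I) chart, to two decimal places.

X̄ = (297.4 + 292.4 + 295.1 + 304.6 + 298.4 + 295.2 + 297.0 + 291.4 + 295.4) / 9 = 296.3222
Moving ranges: 5.0, 2.7, 9.5, 6.2, 3.2, 1.8, 5.6, 4.0; M̄R̄ = 38.0000 / 8 = 4.7500
LCL = X̄ − 3·M̄R̄/d₂ = 296.3222 − 3 × 4.7500 / 1.128 = 283.6892

283.69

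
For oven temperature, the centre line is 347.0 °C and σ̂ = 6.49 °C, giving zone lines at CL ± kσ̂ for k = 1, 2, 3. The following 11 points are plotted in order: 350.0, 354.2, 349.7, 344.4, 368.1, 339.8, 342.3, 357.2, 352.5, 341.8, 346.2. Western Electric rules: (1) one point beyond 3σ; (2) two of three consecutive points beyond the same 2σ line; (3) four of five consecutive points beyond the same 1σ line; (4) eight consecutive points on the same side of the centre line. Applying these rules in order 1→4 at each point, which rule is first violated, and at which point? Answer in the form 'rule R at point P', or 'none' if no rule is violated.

Zone of each point (C = within 1σ̂, B = 1σ̂–2σ̂, A = 2σ̂–3σ̂, * = beyond 3σ̂; sign = side of CL): 1:+C, 2:+B, 3:+C, 4:-C, 5:+*, 6:-B, 7:-C, 8:+B, 9:+C, 10:-C, 11:-C
Rule 1 (one point beyond the 3σ limits) is satisfied at point 5.

rule 1 at point 5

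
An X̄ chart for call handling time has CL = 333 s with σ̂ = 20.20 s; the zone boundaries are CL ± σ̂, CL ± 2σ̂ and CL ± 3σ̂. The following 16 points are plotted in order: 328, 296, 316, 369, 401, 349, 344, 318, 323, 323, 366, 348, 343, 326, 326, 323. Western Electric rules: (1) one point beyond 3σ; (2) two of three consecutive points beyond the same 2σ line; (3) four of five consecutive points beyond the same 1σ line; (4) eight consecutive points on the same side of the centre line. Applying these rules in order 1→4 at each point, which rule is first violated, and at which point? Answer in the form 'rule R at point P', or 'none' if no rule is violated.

Zone of each point (C = within 1σ̂, B = 1σ̂–2σ̂, A = 2σ̂–3σ̂, * = beyond 3σ̂; sign = side of CL): 1:-C, 2:-B, 3:-C, 4:+B, 5:+*, 6:+C, 7:+C, 8:-C, 9:-C, 10:-C, 11:+B, 12:+C, 13:+C, 14:-C, 15:-C, 16:-C
Rule 1 (one point beyond the 3σ limits) is satisfied at point 5.

rule 1 at point 5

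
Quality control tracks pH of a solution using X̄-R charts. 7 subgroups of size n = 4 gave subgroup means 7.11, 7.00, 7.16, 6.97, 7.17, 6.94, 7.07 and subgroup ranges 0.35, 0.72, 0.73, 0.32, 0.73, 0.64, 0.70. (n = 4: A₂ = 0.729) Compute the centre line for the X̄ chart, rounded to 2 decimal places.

X̄̄ = (7.11 + 7.00 + 7.16 + 6.97 + 7.17 + 6.94 + 7.07) / 7 = 49.4200 / 7 = 7.0600
CL = X̄̄ = 7.0600

7.06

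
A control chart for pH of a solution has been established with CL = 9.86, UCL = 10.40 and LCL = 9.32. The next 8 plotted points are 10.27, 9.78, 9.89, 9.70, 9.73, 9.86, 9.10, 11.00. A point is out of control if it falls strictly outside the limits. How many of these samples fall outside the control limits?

2

Compare each point to [9.32, 10.40]: sample 7 = 9.10 < LCL; sample 8 = 11.00 > UCL.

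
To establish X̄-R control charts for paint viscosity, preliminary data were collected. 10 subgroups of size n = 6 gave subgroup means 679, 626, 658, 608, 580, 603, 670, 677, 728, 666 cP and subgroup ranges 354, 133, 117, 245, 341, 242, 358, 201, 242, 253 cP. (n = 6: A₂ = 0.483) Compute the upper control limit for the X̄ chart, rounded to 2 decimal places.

769.57

X̄̄ = (679 + 626 + 658 + 608 + 580 + 603 + 670 + 677 + 728 + 666) / 10 = 6495.0000 / 10 = 649.5000
R̄ = (354 + 133 + 117 + 245 + 341 + 242 + 358 + 201 + 242 + 253) / 10 = 2486.0000 / 10 = 248.6000
UCL = X̄̄ + A₂·R̄ = 649.5000 + 0.483 × 248.6000 = 769.5738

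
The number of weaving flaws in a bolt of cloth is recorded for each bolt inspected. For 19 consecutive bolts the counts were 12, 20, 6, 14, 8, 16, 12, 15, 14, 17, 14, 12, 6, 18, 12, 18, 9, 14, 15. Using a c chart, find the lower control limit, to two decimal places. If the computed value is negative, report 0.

2.34

c̄ = (12 + 20 + 6 + 14 + 8 + 16 + 12 + 15 + 14 + 17 + 14 + 12 + 6 + 18 + 12 + 18 + 9 + 14 + 15) / 19 = 252 / 19 = 13.2632
LCL = c̄ − 3√c̄ = 13.2632 − 3 × 3.6419 = 2.3376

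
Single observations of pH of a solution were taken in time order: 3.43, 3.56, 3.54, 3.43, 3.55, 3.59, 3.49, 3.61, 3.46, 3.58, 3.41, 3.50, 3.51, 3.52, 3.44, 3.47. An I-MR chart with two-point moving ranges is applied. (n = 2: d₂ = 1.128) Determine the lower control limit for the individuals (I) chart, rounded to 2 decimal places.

X̄ = (3.43 + 3.56 + 3.54 + 3.43 + 3.55 + 3.59 + 3.49 + 3.61 + 3.46 + 3.58 + 3.41 + 3.50 + 3.51 + 3.52 + 3.44 + 3.47) / 16 = 3.5056
Moving ranges: 0.13, 0.02, 0.11, 0.12, 0.04, 0.10, 0.12, 0.15, 0.12, 0.17, 0.09, 0.01, 0.01, 0.08, 0.03; M̄R̄ = 1.3000 / 15 = 0.0867
LCL = X̄ − 3·M̄R̄/d₂ = 3.5056 − 3 × 0.0867 / 1.128 = 3.2751

3.28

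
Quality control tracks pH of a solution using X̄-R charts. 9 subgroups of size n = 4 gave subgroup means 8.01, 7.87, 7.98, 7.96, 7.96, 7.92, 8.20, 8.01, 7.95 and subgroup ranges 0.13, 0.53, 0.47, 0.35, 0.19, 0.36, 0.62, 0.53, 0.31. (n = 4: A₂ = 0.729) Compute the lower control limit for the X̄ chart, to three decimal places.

X̄̄ = (8.01 + 7.87 + 7.98 + 7.96 + 7.96 + 7.92 + 8.20 + 8.01 + 7.95) / 9 = 71.8600 / 9 = 7.9844
R̄ = (0.13 + 0.53 + 0.47 + 0.35 + 0.19 + 0.36 + 0.62 + 0.53 + 0.31) / 9 = 3.4900 / 9 = 0.3878
LCL = X̄̄ − A₂·R̄ = 7.9844 − 0.729 × 0.3878 = 7.7018

7.702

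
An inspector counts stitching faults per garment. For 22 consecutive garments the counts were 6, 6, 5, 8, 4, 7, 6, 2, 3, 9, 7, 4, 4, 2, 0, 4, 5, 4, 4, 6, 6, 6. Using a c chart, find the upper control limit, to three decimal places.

11.556

c̄ = (6 + 6 + 5 + 8 + 4 + 7 + 6 + 2 + 3 + 9 + 7 + 4 + 4 + 2 + 0 + 4 + 5 + 4 + 4 + 6 + 6 + 6) / 22 = 108 / 22 = 4.9091
UCL = c̄ + 3√c̄ = 4.9091 + 3 × √4.9091 = 4.9091 + 3 × 2.2156 = 11.5560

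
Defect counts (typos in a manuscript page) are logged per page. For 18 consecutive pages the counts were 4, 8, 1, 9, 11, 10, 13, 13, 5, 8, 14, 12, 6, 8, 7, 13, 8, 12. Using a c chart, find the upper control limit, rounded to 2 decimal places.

18.00

c̄ = (4 + 8 + 1 + 9 + 11 + 10 + 13 + 13 + 5 + 8 + 14 + 12 + 6 + 8 + 7 + 13 + 8 + 12) / 18 = 162 / 18 = 9.0000
UCL = c̄ + 3√c̄ = 9.0000 + 3 × √9.0000 = 9.0000 + 3 × 3.0000 = 18.0000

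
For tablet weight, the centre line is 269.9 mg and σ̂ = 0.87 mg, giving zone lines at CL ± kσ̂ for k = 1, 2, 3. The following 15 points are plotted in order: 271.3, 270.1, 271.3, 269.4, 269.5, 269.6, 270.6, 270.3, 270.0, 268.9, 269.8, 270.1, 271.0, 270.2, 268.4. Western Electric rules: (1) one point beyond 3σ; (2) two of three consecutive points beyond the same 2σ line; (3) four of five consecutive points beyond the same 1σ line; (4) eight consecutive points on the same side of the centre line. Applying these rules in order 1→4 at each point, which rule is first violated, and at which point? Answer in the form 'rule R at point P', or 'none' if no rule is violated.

Zone of each point (C = within 1σ̂, B = 1σ̂–2σ̂, A = 2σ̂–3σ̂, * = beyond 3σ̂; sign = side of CL): 1:+B, 2:+C, 3:+B, 4:-C, 5:-C, 6:-C, 7:+C, 8:+C, 9:+C, 10:-B, 11:-C, 12:+C, 13:+B, 14:+C, 15:-B
No rule fires across all 15 points.

none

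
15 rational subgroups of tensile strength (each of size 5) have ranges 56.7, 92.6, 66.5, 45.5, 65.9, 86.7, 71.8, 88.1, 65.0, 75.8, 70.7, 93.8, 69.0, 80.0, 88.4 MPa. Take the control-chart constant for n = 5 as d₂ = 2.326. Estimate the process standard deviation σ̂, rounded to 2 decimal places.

R̄ = (56.7 + 92.6 + 66.5 + 45.5 + 65.9 + 86.7 + 71.8 + 88.1 + 65.0 + 75.8 + 70.7 + 93.8 + 69.0 + 80.0 + 88.4) / 15 = 74.4333
σ̂ = R̄ / d₂ = 74.4333 / 2.326 = 32.0006

32.00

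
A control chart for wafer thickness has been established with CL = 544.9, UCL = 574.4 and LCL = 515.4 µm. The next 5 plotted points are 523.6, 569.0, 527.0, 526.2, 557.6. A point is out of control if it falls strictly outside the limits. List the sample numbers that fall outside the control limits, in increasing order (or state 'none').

none

All 5 points lie within [515.4, 574.4].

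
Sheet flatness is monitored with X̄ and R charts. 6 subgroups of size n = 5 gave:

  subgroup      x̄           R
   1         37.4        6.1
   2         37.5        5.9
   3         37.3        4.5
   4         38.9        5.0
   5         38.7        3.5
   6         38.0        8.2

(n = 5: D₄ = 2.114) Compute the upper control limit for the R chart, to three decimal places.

11.697

R̄ = (6.1 + 5.9 + 4.5 + 5.0 + 3.5 + 8.2) / 6 = 33.2000 / 6 = 5.5333
UCL_R = D₄·R̄ = 2.114 × 5.5333 = 11.6975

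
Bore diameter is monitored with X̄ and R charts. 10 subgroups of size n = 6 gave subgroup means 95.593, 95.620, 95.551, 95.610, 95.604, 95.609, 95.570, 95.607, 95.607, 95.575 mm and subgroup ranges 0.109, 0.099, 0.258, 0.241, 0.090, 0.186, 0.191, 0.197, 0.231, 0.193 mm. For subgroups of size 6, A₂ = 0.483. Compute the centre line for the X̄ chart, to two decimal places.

X̄̄ = (95.593 + 95.620 + 95.551 + 95.610 + 95.604 + 95.609 + 95.570 + 95.607 + 95.607 + 95.575) / 10 = 955.9460 / 10 = 95.5946
CL = X̄̄ = 95.5946

95.59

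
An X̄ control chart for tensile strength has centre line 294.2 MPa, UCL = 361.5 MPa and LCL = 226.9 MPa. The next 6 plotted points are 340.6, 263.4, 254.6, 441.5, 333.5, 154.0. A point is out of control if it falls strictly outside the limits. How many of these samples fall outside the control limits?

2

Compare each point to [226.9, 361.5]: sample 4 = 441.5 > UCL; sample 6 = 154.0 < LCL.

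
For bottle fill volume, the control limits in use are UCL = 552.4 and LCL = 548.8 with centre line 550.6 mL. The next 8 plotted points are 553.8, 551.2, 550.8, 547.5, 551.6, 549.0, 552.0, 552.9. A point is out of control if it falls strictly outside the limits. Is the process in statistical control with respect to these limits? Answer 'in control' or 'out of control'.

out of control

Compare each point to [548.8, 552.4]: sample 1 = 553.8 > UCL; sample 4 = 547.5 < LCL; sample 8 = 552.9 > UCL.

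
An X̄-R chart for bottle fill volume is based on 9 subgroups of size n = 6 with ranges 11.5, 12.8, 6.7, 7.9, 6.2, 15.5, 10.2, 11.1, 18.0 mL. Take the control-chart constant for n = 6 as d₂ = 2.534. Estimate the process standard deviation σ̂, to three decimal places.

4.380

R̄ = (11.5 + 12.8 + 6.7 + 7.9 + 6.2 + 15.5 + 10.2 + 11.1 + 18.0) / 9 = 11.1000
σ̂ = R̄ / d₂ = 11.1000 / 2.534 = 4.3804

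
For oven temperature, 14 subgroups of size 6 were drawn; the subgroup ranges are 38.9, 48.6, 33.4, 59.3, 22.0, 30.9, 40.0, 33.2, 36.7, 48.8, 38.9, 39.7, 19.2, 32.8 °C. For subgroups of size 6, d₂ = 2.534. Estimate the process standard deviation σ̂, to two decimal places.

14.73

R̄ = (38.9 + 48.6 + 33.4 + 59.3 + 22.0 + 30.9 + 40.0 + 33.2 + 36.7 + 48.8 + 38.9 + 39.7 + 19.2 + 32.8) / 14 = 37.3143
σ̂ = R̄ / d₂ = 37.3143 / 2.534 = 14.7254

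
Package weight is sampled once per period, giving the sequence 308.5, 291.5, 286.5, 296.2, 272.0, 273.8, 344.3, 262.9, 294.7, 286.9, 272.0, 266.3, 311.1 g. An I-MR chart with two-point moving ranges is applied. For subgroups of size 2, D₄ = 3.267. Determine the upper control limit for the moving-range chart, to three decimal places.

Moving ranges: 17.0, 5.0, 9.7, 24.2, 1.8, 70.5, 81.4, 31.8, 7.8, 14.9, 5.7, 44.8; M̄R̄ = 314.6000 / 12 = 26.2167
UCL_MR = D₄·M̄R̄ = 3.267 × 26.2167 = 85.6499

85.650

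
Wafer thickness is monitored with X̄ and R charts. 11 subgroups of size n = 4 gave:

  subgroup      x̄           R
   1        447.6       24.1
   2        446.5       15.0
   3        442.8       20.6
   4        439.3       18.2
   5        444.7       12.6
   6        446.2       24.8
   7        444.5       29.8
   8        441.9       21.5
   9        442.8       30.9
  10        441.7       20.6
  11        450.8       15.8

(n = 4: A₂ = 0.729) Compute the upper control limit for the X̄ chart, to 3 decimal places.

459.938

X̄̄ = (447.6 + 446.5 + 442.8 + 439.3 + 444.7 + 446.2 + 444.5 + 441.9 + 442.8 + 441.7 + 450.8) / 11 = 4888.8000 / 11 = 444.4364
R̄ = (24.1 + 15.0 + 20.6 + 18.2 + 12.6 + 24.8 + 29.8 + 21.5 + 30.9 + 20.6 + 15.8) / 11 = 233.9000 / 11 = 21.2636
UCL = X̄̄ + A₂·R̄ = 444.4364 + 0.729 × 21.2636 = 459.9376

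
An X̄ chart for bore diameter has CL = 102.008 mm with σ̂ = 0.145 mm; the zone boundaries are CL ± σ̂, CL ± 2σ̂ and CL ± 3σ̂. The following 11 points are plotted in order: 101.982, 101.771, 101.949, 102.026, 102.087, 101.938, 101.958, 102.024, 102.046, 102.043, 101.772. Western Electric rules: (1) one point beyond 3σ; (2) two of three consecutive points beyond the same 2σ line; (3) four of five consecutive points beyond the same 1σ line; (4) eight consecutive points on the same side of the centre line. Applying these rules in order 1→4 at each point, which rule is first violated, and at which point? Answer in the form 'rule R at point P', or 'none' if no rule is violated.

none

Zone of each point (C = within 1σ̂, B = 1σ̂–2σ̂, A = 2σ̂–3σ̂, * = beyond 3σ̂; sign = side of CL): 1:-C, 2:-B, 3:-C, 4:+C, 5:+C, 6:-C, 7:-C, 8:+C, 9:+C, 10:+C, 11:-B
No rule fires across all 11 points.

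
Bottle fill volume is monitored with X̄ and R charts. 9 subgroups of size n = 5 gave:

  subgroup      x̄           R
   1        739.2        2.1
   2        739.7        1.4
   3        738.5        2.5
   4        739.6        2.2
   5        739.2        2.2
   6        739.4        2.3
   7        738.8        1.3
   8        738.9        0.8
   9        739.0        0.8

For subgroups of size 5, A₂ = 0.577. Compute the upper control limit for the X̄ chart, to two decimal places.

X̄̄ = (739.2 + 739.7 + 738.5 + 739.6 + 739.2 + 739.4 + 738.8 + 738.9 + 739.0) / 9 = 6652.3000 / 9 = 739.1444
R̄ = (2.1 + 1.4 + 2.5 + 2.2 + 2.2 + 2.3 + 1.3 + 0.8 + 0.8) / 9 = 15.6000 / 9 = 1.7333
UCL = X̄̄ + A₂·R̄ = 739.1444 + 0.577 × 1.7333 = 740.1446

740.14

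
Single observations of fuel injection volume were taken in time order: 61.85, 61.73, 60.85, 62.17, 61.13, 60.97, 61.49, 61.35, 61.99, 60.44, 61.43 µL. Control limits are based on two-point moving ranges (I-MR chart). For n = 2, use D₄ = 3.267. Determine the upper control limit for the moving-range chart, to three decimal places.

Moving ranges: 0.12, 0.88, 1.32, 1.04, 0.16, 0.52, 0.14, 0.64, 1.55, 0.99; M̄R̄ = 7.3600 / 10 = 0.7360
UCL_MR = D₄·M̄R̄ = 3.267 × 0.7360 = 2.4045

2.405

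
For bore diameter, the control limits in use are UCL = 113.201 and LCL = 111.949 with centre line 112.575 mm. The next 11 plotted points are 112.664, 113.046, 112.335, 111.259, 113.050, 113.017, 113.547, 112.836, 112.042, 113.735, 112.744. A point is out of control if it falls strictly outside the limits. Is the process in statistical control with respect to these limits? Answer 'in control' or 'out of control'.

out of control

Compare each point to [111.949, 113.201]: sample 4 = 111.259 < LCL; sample 7 = 113.547 > UCL; sample 10 = 113.735 > UCL.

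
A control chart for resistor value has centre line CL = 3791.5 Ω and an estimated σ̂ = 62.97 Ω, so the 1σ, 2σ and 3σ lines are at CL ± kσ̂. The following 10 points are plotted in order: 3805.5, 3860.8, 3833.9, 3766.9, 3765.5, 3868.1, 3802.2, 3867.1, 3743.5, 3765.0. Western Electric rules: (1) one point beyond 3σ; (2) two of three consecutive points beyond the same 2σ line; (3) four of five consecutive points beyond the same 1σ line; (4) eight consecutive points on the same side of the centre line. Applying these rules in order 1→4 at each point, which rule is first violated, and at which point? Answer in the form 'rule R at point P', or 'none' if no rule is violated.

none

Zone of each point (C = within 1σ̂, B = 1σ̂–2σ̂, A = 2σ̂–3σ̂, * = beyond 3σ̂; sign = side of CL): 1:+C, 2:+B, 3:+C, 4:-C, 5:-C, 6:+B, 7:+C, 8:+B, 9:-C, 10:-C
No rule fires across all 10 points.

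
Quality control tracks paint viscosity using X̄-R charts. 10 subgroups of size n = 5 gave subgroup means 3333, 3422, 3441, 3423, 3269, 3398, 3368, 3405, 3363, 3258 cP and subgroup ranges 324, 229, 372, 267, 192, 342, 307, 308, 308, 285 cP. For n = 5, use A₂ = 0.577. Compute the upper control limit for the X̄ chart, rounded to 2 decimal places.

3537.29

X̄̄ = (3333 + 3422 + 3441 + 3423 + 3269 + 3398 + 3368 + 3405 + 3363 + 3258) / 10 = 33680.0000 / 10 = 3368.0000
R̄ = (324 + 229 + 372 + 267 + 192 + 342 + 307 + 308 + 308 + 285) / 10 = 2934.0000 / 10 = 293.4000
UCL = X̄̄ + A₂·R̄ = 3368.0000 + 0.577 × 293.4000 = 3537.2918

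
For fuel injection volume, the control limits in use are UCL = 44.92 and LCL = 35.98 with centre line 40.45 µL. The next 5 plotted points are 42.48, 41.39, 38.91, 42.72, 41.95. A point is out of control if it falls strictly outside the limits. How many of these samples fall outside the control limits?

0

All 5 points lie within [35.98, 44.92].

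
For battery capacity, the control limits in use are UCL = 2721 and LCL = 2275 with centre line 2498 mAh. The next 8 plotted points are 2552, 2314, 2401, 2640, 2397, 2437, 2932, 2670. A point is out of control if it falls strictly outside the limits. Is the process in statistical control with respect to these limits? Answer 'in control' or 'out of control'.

Compare each point to [2275, 2721]: sample 7 = 2932 > UCL.

out of control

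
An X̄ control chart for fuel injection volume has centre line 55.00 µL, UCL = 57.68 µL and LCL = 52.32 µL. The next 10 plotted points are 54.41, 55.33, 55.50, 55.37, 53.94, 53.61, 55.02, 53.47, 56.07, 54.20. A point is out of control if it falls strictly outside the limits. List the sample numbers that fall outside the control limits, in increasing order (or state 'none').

none

All 10 points lie within [52.32, 57.68].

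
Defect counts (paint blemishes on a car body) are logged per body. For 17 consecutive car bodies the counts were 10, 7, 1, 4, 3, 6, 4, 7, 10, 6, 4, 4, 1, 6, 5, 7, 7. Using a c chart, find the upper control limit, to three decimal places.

c̄ = (10 + 7 + 1 + 4 + 3 + 6 + 4 + 7 + 10 + 6 + 4 + 4 + 1 + 6 + 5 + 7 + 7) / 17 = 92 / 17 = 5.4118
UCL = c̄ + 3√c̄ = 5.4118 + 3 × √5.4118 = 5.4118 + 3 × 2.3263 = 12.3907

12.391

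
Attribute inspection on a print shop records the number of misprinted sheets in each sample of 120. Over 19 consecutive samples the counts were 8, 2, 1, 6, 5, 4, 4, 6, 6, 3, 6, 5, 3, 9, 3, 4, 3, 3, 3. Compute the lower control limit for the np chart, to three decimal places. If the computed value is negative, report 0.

p̄ = Σdᵢ / (k·n) = 84 / (19 × 120) = 0.03684
LCL = np̄ − 3·√(np̄(1−p̄)) = 4.4211 − 3 × 2.0635 = -1.7695 → 0 (negative, so LCL = 0)

0.000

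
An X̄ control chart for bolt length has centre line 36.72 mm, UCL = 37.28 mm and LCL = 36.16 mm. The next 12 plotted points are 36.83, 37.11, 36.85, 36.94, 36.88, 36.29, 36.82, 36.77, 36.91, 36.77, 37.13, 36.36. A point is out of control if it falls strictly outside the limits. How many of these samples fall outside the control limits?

All 12 points lie within [36.16, 37.28].

0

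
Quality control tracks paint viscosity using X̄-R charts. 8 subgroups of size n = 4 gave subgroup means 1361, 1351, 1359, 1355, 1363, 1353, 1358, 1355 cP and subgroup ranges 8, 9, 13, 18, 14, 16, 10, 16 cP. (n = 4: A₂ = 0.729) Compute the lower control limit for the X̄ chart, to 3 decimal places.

1347.398

X̄̄ = (1361 + 1351 + 1359 + 1355 + 1363 + 1353 + 1358 + 1355) / 8 = 10855.0000 / 8 = 1356.8750
R̄ = (8 + 9 + 13 + 18 + 14 + 16 + 10 + 16) / 8 = 104.0000 / 8 = 13.0000
LCL = X̄̄ − A₂·R̄ = 1356.8750 − 0.729 × 13.0000 = 1347.3980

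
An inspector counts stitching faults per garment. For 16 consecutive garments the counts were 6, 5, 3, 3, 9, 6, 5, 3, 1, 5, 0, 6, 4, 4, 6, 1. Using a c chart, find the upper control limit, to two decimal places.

10.33

c̄ = (6 + 5 + 3 + 3 + 9 + 6 + 5 + 3 + 1 + 5 + 0 + 6 + 4 + 4 + 6 + 1) / 16 = 67 / 16 = 4.1875
UCL = c̄ + 3√c̄ = 4.1875 + 3 × √4.1875 = 4.1875 + 3 × 2.0463 = 10.3265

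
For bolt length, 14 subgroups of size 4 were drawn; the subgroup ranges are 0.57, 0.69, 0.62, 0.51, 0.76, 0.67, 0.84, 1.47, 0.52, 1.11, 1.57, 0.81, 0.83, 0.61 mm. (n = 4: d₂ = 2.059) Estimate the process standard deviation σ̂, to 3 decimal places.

0.402

R̄ = (0.57 + 0.69 + 0.62 + 0.51 + 0.76 + 0.67 + 0.84 + 1.47 + 0.52 + 1.11 + 1.57 + 0.81 + 0.83 + 0.61) / 14 = 0.8271
σ̂ = R̄ / d₂ = 0.8271 / 2.059 = 0.4017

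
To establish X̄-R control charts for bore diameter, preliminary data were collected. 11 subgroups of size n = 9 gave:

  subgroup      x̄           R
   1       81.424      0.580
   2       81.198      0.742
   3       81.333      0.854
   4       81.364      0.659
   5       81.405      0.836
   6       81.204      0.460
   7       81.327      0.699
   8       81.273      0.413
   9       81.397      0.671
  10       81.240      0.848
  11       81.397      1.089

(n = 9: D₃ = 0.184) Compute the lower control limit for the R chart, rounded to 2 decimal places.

R̄ = (0.580 + 0.742 + 0.854 + 0.659 + 0.836 + 0.460 + 0.699 + 0.413 + 0.671 + 0.848 + 1.089) / 11 = 7.8510 / 11 = 0.7137
LCL_R = D₃·R̄ = 0.184 × 0.7137 = 0.1313

0.13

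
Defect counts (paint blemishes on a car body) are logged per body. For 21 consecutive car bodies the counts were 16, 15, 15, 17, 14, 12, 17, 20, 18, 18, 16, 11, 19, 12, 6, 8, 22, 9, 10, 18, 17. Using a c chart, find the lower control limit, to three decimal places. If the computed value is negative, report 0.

c̄ = (16 + 15 + 15 + 17 + 14 + 12 + 17 + 20 + 18 + 18 + 16 + 11 + 19 + 12 + 6 + 8 + 22 + 9 + 10 + 18 + 17) / 21 = 310 / 21 = 14.7619
LCL = c̄ − 3√c̄ = 14.7619 − 3 × 3.8421 = 3.2355

3.236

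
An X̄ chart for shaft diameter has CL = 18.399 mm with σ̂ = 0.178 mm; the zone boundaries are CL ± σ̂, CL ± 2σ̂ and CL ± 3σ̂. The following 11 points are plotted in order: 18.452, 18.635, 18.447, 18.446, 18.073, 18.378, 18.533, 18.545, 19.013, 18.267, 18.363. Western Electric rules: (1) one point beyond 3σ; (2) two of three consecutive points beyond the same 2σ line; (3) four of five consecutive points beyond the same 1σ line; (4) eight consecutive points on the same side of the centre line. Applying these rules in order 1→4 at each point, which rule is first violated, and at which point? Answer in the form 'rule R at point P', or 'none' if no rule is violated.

rule 1 at point 9

Zone of each point (C = within 1σ̂, B = 1σ̂–2σ̂, A = 2σ̂–3σ̂, * = beyond 3σ̂; sign = side of CL): 1:+C, 2:+B, 3:+C, 4:+C, 5:-B, 6:-C, 7:+C, 8:+C, 9:+*, 10:-C, 11:-C
Rule 1 (one point beyond the 3σ limits) is satisfied at point 9.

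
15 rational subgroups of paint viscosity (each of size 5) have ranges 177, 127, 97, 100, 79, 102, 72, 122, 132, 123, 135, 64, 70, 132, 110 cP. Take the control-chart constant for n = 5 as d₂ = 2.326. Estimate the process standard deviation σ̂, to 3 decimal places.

R̄ = (177 + 127 + 97 + 100 + 79 + 102 + 72 + 122 + 132 + 123 + 135 + 64 + 70 + 132 + 110) / 15 = 109.4667
σ̂ = R̄ / d₂ = 109.4667 / 2.326 = 47.0622

47.062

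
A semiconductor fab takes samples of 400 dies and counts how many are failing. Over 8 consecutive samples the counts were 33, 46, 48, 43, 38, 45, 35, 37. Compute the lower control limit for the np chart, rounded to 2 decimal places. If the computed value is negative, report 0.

p̄ = Σdᵢ / (k·n) = 325 / (8 × 400) = 0.10156
LCL = np̄ − 3·√(np̄(1−p̄)) = 40.6250 − 3 × 6.0414 = 22.5007

22.50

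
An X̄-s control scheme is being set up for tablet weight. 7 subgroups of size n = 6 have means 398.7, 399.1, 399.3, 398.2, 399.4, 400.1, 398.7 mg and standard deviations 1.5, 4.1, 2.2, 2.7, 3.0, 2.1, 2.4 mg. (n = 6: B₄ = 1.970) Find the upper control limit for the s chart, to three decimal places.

5.066

s̄ = (1.5 + 4.1 + 2.2 + 2.7 + 3.0 + 2.1 + 2.4) / 7 = 2.5714
UCL_s = B₄·s̄ = 1.970 × 2.5714 = 5.0657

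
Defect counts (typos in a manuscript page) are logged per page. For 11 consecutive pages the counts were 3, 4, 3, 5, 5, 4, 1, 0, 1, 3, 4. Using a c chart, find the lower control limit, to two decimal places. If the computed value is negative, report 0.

0.00

c̄ = (3 + 4 + 3 + 5 + 5 + 4 + 1 + 0 + 1 + 3 + 4) / 11 = 33 / 11 = 3.0000
LCL = c̄ − 3√c̄ = 3.0000 − 3 × 1.7321 = -2.1962 → 0 (cannot be negative)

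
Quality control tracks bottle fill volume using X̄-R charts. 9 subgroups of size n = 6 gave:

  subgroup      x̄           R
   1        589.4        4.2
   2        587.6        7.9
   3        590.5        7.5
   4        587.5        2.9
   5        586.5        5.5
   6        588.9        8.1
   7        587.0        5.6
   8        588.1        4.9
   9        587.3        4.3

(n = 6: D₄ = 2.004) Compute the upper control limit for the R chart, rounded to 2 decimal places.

11.33

R̄ = (4.2 + 7.9 + 7.5 + 2.9 + 5.5 + 8.1 + 5.6 + 4.9 + 4.3) / 9 = 50.9000 / 9 = 5.6556
UCL_R = D₄·R̄ = 2.004 × 5.6556 = 11.3337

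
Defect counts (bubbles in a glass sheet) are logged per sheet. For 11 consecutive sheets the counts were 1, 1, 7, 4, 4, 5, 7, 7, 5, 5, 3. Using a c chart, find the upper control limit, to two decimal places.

c̄ = (1 + 1 + 7 + 4 + 4 + 5 + 7 + 7 + 5 + 5 + 3) / 11 = 49 / 11 = 4.4545
UCL = c̄ + 3√c̄ = 4.4545 + 3 × √4.4545 = 4.4545 + 3 × 2.1106 = 10.7863

10.79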